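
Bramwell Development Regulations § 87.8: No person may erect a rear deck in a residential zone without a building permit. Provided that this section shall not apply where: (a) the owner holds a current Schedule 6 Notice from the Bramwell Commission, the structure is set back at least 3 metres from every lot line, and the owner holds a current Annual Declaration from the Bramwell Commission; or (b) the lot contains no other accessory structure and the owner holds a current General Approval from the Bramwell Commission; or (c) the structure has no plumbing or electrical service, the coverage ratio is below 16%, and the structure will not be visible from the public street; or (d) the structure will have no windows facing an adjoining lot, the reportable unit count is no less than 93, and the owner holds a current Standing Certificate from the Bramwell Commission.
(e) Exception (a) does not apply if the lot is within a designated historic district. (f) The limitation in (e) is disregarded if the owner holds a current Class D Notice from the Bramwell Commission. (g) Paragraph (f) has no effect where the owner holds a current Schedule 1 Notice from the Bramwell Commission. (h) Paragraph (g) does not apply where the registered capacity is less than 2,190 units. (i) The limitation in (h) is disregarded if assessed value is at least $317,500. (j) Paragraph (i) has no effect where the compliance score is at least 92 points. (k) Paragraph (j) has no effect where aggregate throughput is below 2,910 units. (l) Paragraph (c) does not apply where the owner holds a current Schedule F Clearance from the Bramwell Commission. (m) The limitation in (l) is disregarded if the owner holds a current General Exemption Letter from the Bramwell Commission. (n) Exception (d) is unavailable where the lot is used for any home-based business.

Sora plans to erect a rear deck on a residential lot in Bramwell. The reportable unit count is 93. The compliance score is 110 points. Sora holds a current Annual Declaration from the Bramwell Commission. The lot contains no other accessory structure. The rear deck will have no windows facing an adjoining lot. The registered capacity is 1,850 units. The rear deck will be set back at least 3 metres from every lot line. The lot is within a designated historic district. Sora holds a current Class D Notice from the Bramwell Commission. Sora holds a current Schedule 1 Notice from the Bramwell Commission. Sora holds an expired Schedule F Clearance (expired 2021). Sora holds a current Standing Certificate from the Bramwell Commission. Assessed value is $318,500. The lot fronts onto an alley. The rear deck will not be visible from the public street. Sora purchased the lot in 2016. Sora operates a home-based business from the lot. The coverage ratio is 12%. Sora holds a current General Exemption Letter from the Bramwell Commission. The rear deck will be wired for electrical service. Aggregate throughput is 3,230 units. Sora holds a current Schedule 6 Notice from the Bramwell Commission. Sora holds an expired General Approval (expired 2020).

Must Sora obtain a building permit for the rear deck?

All of (a)'s requirements are met (a current Schedule 6 Notice is held; the setback is at least 3 m on every side; a current Annual Declaration is held). Under paragraphs (e)–(k): (e) applies (the lot is in a historic district), but is displaced by (f): (f) operates against (e): a current Class D Notice is held. (g) applies (a current Schedule 1 Notice is held), but is displaced by (h): (h) is engaged — the registered capacity is 1,850 units, less than the 2,190 units limit. (i) would limit (h) — assessed value is $318,500, meeting the $317,500 threshold — but (j) sets (i) aside: (j) operates against (i): the compliance score is 110 points, meeting the 92 points threshold. (k), which would lift (j), is not triggered — aggregate throughput is 3,230 units, not below 2,910 units. So (a) applies.
Exception (b) fails — the General Approval is not current.
Exception (c) does not apply: electrical service is planned.
All of (d)'s requirements are met (no windows face an adjoining lot; the reportable unit count is 93, meeting the 93 threshold; a current Standing Certificate is held). Turning to paragraph (n): (n) is engaged — a home-based business operates on the lot. (d) is therefore removed.

No — exception (a) applies; Sora does not need a building permit.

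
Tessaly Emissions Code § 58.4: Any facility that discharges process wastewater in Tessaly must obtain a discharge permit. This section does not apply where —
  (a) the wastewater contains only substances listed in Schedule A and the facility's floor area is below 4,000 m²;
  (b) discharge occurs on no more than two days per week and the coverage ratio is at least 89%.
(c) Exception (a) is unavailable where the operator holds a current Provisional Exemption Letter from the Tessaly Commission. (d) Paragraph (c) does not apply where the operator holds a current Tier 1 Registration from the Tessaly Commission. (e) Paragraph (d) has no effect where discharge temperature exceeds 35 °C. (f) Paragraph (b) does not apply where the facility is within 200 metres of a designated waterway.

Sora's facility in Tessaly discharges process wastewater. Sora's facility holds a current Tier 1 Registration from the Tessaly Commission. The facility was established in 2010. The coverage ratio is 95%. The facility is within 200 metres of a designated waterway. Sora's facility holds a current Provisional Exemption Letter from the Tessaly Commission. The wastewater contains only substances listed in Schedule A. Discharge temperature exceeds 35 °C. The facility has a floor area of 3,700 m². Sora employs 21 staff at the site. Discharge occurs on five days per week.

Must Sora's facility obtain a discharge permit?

Yes — Sora's facility must obtain a discharge permit.

Exception (a) is satisfied on its face — the wastewater is Schedule-A-only; the facility's floor area is 3,700 m², below the 4,000 m² limit. However, paragraphs (c)–(e) must be considered: (c) operates against (a): a current Provisional Exemption Letter is held. (d) would limit (c) — a current Tier 1 Registration is held — but (e) sets (d) aside: (e) operates against (d): discharge temperature exceeds 35 °C. (a) is therefore removed.
Exception (b) fails — discharge occurs on five days per week.
Every exception is unavailable, so the rule governs.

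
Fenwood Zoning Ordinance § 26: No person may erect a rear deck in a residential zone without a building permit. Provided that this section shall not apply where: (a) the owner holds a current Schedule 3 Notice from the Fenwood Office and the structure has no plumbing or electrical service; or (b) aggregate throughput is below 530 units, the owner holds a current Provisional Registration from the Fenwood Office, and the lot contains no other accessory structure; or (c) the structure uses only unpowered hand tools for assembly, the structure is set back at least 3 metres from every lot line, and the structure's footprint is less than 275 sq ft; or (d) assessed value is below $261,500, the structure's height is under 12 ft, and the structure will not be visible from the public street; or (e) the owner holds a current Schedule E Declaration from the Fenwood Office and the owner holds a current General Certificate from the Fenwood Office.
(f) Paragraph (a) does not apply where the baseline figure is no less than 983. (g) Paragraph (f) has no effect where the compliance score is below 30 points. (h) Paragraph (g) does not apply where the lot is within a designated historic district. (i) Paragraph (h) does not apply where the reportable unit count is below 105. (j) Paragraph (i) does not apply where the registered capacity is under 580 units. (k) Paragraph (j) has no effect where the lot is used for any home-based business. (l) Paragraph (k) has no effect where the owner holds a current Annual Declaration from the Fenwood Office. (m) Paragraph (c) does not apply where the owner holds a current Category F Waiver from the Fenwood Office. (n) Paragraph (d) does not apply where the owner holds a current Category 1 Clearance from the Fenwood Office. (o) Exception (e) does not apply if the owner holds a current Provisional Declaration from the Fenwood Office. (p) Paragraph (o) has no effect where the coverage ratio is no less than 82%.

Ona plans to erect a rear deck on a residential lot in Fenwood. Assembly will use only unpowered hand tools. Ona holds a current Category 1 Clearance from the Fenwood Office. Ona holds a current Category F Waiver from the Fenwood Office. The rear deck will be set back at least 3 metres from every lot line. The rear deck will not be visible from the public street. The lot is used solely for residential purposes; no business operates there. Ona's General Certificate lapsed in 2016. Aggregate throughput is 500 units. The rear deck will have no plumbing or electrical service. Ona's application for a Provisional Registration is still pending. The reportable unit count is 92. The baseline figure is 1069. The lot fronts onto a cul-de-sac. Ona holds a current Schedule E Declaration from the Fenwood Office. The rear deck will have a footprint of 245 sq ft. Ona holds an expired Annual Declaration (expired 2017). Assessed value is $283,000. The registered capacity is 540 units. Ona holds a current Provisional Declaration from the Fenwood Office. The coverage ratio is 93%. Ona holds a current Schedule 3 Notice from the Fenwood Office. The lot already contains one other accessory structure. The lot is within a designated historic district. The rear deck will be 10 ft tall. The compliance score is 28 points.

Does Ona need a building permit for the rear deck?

Yes — Ona must obtain a building permit.

All of (a)'s requirements are met (a current Schedule 3 Notice is held; there is no plumbing or electrical service). But: (f) is engaged — the baseline figure is 1,069, meeting the 983 threshold. (g) is triggered (the compliance score is 28 points, below the 30 points limit), but is set aside by (h): (h) operates against (g): the lot is in a historic district. (i) would limit (h) — the reportable unit count is 92, below the 105 limit — but (j) sets (i) aside: (j) operates against (i): the registered capacity is 540 units, under the 580 units limit. (k) is not triggered (the lot is solely residential), so (j) stands. Exception (a) does not apply.
Exception (b) does not apply: no current Provisional Registration is held.
Exception (c) is satisfied on its face — assembly uses only hand tools; the setback is at least 3 m on every side; the structure's footprint is 245 sq ft, less than the 275 sq ft limit. Turning to paragraph (m): (m) operates against (c): a current Category F Waiver is held. Exception (c) does not apply.
Exception (d) fails — assessed value is $283,000, not below $261,500.
Exception (e) fails — there is no General Certificate in force.
No exception applies. The general rule governs.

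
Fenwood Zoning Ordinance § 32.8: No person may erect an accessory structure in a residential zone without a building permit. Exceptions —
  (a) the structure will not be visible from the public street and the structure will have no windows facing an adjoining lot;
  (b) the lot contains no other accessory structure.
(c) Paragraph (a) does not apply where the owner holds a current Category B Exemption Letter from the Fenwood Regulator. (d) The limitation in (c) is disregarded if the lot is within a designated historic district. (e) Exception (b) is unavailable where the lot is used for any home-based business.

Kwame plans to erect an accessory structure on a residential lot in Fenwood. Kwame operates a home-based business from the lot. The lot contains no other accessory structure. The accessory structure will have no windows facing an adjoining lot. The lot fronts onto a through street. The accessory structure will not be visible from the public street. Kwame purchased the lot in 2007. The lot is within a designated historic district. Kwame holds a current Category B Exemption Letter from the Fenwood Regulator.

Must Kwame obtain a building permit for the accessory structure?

No — exception (a) applies; Kwame does not need a building permit.

Exception (a) is satisfied on its face — the structure will not be visible from the street; no windows face an adjoining lot. Under paragraphs (c)–(d): (c) applies (a current Category B Exemption Letter is held), but is displaced by (d): (d) operates against (c): the lot is in a historic district. (a) remains available.
Exception (b)'s conditions are all satisfied: the lot has no other accessory structure. Turning to paragraph (e): (e) operates against (b): a home-based business operates on the lot. (b) is therefore removed.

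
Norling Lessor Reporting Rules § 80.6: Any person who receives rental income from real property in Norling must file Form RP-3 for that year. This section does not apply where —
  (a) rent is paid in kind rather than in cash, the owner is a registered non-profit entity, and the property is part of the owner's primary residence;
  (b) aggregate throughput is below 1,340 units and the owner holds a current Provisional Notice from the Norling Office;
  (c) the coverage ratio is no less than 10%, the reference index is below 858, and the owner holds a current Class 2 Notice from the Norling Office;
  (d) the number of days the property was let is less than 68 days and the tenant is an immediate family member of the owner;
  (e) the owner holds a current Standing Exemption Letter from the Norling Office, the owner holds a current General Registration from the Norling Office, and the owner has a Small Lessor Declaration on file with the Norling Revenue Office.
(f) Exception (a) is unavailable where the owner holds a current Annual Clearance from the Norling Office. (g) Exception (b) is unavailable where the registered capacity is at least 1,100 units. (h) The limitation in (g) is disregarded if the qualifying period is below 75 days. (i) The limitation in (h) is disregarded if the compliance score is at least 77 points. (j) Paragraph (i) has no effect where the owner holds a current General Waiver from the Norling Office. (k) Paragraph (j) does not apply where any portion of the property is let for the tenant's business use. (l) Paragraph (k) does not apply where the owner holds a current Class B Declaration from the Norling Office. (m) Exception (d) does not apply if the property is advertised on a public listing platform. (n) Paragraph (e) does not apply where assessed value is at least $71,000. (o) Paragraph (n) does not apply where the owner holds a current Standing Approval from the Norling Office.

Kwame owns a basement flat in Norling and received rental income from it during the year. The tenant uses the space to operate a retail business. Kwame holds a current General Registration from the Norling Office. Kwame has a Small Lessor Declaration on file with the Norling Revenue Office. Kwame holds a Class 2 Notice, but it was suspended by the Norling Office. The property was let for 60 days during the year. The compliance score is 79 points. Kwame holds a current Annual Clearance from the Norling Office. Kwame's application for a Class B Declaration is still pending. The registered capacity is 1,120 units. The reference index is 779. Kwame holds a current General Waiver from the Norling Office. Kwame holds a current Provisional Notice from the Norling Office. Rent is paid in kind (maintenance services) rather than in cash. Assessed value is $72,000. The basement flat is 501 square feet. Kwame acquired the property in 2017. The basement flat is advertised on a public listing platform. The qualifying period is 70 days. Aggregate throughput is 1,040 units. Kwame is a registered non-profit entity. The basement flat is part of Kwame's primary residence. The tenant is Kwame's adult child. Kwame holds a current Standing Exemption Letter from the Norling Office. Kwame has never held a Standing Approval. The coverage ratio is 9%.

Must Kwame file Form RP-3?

Yes — Kwame must file Form RP-3.

Exception (a)'s conditions are all satisfied: rent is paid in kind; Kwame is a registered non-profit; the basement flat is part of the primary residence. Turning to paragraph (f): (f) is triggered — a current Annual Clearance is held. (a) is therefore removed.
Exception (b)'s conditions are all satisfied: aggregate throughput is 1,040 units, below the 1,340 units limit; a current Provisional Notice is held. However, paragraphs (g)–(l) must be considered: (g) operates against (b): the registered capacity is 1,120 units, meeting the 1,100 units threshold. (h) would limit (g) — the qualifying period is 70 days, below the 75 days limit — but (i) sets (h) aside: (i) operates — the compliance score is 79 points, meeting the 77 points threshold. (j) would limit (i) — a current General Waiver is held — but (k) sets (j) aside: (k) applies — the space is let for business use. (l), which would lift (k), is not engaged — no current Class B Declaration is held. Exception (b) does not apply.
Exception (c) requires that the coverage ratio is no less than 10%; but the coverage ratio is 9%, short of 10%, so (c) is unavailable.
Exception (d)'s conditions are all satisfied: the number of days the property was let is 60 days, less than the 68 days limit; the tenant is an immediate family member. However, paragraph (m) must be considered: (m) is engaged — the property is publicly advertised. Exception (d) does not apply.
Exception (e)'s conditions are all satisfied: a current Standing Exemption Letter is held; a current General Registration is held; a Small Lessor Declaration is on file. But: (n) operates against (e): assessed value is $72,000, meeting the $71,000 threshold. (o), which would lift (n), is not engaged — there is no Standing Approval in force. So (e) is unavailable.
No exception applies. The general rule governs.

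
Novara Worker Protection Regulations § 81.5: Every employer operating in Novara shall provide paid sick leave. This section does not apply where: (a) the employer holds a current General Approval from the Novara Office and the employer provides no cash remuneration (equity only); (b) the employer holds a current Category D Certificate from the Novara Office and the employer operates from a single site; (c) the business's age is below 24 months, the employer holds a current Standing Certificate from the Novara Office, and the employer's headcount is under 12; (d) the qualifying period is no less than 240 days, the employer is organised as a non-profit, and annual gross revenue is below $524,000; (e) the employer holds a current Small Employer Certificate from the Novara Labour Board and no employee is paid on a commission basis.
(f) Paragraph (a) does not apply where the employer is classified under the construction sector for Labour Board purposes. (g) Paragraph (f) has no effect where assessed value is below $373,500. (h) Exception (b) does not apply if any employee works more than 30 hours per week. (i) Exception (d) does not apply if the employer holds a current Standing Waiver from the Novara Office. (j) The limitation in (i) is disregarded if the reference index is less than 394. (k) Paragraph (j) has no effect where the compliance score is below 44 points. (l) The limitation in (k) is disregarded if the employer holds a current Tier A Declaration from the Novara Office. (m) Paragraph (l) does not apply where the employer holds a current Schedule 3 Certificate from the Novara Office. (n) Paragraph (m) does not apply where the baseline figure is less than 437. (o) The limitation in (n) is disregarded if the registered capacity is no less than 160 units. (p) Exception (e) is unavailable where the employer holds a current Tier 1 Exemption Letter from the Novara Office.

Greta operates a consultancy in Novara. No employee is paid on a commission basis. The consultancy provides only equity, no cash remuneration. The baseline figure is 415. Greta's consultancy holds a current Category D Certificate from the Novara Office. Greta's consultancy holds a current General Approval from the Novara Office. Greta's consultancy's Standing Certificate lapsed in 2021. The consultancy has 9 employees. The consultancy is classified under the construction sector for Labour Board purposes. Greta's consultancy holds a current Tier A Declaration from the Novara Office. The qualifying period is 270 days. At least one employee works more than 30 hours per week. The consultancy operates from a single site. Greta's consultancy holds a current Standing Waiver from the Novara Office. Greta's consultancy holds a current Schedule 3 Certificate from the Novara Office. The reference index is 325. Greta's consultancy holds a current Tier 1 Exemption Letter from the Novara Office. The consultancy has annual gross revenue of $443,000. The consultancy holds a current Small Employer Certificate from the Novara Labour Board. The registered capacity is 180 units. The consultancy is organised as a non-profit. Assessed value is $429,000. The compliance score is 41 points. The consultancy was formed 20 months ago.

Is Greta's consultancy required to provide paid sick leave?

Exception (a) is satisfied on its face — a current General Approval is held; remuneration is equity-only. But applying paragraphs (f)–(g): (f) is triggered — the consultancy is classified under the construction sector. (g), which would lift (f), is not engaged — assessed value is $429,000, not below $373,500. Exception (a) does not apply.
Exception (b)'s conditions are all satisfied: a current Category D Certificate is held; the employer operates from a single site. But applying paragraph (h): (h) operates against (b): at least one employee exceeds 30 hours/week. (b) is therefore removed.
Exception (c) does not apply: there is no Standing Certificate in force.
All of (d)'s requirements are met (the qualifying period is 270 days, meeting the 240 days threshold; the employer is a non-profit; annual gross revenue is $443,000, below the $524,000 limit). Turning to paragraphs (i)–(o): (i) operates — a current Standing Waiver is held. (j) is engaged (the reference index is 325, less than the 394 limit), but is itself disapplied by (k): (k) operates against (j): the compliance score is 41 points, below the 44 points limit. (l) would limit (k) — a current Tier A Declaration is held — but (m) sets (l) aside: (m) operates against (l): a current Schedule 3 Certificate is held. (n) operates (the baseline figure is 415, less than the 437 limit), but is set aside by (o): (o) operates against (n): the registered capacity is 180 units, meeting the 160 units threshold. So (d) is unavailable.
All of (e)'s requirements are met (a current Small Employer Certificate is held; no employee is paid on commission). Turning to paragraph (p): (p) applies — a current Tier 1 Exemption Letter is held. So (e) is unavailable.
Every exception is unavailable, so the rule governs.

Yes — Greta's consultancy must provide paid sick leave.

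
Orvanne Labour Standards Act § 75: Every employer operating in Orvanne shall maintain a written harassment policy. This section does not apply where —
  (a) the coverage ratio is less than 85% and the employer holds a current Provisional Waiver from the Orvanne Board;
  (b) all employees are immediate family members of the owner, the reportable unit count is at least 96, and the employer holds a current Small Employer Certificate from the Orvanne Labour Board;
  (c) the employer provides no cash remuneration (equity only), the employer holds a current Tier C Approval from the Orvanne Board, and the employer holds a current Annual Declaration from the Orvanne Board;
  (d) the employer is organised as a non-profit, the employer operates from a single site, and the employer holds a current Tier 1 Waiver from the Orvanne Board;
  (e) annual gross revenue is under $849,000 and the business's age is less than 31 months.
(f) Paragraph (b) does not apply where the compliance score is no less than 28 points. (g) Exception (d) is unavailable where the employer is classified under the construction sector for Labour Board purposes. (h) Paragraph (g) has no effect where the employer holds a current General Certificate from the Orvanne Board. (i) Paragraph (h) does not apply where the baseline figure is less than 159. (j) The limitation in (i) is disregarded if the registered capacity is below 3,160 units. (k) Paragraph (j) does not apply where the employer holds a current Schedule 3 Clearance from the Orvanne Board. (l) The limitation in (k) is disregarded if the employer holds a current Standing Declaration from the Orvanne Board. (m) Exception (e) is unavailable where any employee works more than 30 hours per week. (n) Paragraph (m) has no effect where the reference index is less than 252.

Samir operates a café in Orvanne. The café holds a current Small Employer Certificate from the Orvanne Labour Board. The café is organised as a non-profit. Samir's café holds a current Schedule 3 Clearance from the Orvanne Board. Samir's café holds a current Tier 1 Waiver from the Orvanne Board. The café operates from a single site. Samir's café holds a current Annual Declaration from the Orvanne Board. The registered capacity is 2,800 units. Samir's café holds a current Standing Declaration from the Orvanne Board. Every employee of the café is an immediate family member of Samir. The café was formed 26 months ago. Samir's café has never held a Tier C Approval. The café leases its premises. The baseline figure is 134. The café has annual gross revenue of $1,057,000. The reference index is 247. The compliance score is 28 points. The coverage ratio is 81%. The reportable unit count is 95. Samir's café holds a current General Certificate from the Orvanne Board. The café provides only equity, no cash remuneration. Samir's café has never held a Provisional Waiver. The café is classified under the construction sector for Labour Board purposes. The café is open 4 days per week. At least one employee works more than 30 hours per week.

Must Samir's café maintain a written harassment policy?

Exception (a) does not apply: there is no Provisional Waiver in force.
Exception (b) does not apply: the reportable unit count is 95, short of 96.
Exception (c) does not apply: the Tier C Approval is not current.
All of (d)'s requirements are met (the employer is a non-profit; the employer operates from a single site; a current Tier 1 Waiver is held). Under paragraphs (g)–(l): (g) would limit (d) — the café is classified under the construction sector — but (h) sets (g) aside: (h) is engaged — a current General Certificate is held. (i) would limit (h) — the baseline figure is 134, less than the 159 limit — but (j) sets (i) aside: (j) is triggered — the registered capacity is 2,800 units, below the 3,160 units limit. (k) would limit (j) — a current Schedule 3 Clearance is held — but (l) sets (k) aside: (l) is triggered — a current Standing Declaration is held. Exception (d) stands.
Exception (e) does not apply: annual gross revenue is $1,057,000, not under $849,000.

No — exception (d) applies; Samir's café is not required to maintain a written harassment policy.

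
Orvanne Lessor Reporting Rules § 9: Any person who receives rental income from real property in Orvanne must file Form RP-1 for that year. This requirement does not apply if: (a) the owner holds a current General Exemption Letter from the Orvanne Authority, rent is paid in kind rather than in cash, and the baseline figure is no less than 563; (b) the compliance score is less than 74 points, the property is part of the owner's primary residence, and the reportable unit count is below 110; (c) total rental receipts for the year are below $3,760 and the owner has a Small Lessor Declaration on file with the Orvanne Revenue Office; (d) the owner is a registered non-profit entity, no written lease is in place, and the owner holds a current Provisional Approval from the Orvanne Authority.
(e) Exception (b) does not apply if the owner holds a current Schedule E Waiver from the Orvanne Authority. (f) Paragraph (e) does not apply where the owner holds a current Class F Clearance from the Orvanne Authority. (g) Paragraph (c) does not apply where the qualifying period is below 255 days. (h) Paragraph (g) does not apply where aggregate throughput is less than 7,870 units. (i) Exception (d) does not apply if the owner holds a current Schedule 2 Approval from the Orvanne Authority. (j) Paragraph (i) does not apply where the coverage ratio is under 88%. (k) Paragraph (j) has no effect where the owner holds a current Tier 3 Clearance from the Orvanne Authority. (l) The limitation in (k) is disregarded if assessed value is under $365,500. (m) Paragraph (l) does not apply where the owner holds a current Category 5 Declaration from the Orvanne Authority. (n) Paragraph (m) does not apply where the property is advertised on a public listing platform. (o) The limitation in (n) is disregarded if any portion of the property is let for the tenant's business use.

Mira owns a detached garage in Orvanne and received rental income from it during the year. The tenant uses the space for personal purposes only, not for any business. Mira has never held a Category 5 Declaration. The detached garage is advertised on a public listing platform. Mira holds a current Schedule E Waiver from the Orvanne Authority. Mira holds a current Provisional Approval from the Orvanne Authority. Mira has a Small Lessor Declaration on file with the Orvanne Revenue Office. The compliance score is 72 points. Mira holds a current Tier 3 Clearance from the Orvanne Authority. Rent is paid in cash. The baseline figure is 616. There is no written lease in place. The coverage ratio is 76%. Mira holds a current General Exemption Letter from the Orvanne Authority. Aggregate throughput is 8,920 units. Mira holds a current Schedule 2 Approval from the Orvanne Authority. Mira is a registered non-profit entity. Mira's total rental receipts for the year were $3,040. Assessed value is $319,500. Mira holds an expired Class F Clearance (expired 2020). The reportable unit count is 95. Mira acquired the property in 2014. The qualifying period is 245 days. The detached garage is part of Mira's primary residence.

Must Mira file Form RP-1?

Exception (a) requires that rent is paid in kind rather than in cash; but rent is paid in cash, so (a) is unavailable.
Exception (b) is satisfied on its face — the compliance score is 72 points, less than the 74 points limit; the detached garage is part of the primary residence; the reportable unit count is 95, below the 110 limit. However, paragraphs (e)–(f) must be considered: (e) is triggered — a current Schedule E Waiver is held. (f) is inapplicable (no current Class F Clearance is held), so (e) stands. (b) is therefore removed.
Exception (c)'s conditions are all satisfied: total rental receipts for the year are $3,040, below the $3,760 limit; a Small Lessor Declaration is on file. But: (g) operates against (c): the qualifying period is 245 days, below the 255 days limit. (h), which would lift (g), does not operate here — aggregate throughput is 8,920 units, not less than 7,870 units. Exception (c) does not apply.
Exception (d) is satisfied on its face — Mira is a registered non-profit; there is no written lease; a current Provisional Approval is held. As to paragraphs (i)–(o): (i) would limit (d) — a current Schedule 2 Approval is held — but (j) sets (i) aside: (j) operates against (i): the coverage ratio is 76%, under the 88% limit. (k) is triggered (a current Tier 3 Clearance is held), but is itself disapplied by (l): (l) operates against (k): assessed value is $319,500, under the $365,500 limit. (m), which would lift (l), is not engaged — the Category 5 Declaration is not current. So (d) applies.

No — exception (d) applies; Mira is not required to file Form RP-1.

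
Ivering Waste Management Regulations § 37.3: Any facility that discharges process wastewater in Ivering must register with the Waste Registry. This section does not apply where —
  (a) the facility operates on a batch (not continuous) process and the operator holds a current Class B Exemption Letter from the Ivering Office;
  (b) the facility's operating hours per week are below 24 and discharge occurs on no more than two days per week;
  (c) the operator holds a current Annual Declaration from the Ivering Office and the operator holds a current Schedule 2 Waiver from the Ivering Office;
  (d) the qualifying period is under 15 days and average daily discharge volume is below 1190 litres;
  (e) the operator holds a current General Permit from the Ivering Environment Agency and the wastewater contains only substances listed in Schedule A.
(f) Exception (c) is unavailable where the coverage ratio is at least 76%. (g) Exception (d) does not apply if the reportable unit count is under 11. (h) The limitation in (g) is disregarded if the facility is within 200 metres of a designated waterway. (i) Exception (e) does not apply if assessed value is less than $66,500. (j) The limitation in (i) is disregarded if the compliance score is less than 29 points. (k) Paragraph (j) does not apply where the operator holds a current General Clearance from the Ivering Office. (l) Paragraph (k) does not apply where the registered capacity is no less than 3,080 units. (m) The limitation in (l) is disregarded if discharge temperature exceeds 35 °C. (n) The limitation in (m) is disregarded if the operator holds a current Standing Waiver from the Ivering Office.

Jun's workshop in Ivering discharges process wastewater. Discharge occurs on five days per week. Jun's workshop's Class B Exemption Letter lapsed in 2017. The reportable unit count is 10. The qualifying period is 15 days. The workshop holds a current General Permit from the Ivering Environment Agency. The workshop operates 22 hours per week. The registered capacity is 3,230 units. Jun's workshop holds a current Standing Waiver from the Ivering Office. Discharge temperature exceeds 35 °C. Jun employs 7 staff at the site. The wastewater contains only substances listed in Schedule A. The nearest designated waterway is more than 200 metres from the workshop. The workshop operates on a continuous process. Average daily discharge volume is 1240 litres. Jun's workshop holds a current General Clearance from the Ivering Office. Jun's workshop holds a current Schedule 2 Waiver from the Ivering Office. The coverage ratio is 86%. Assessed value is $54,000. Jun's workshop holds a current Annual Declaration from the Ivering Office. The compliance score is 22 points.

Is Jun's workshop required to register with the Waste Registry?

Exception (a) fails — the facility operates on a continuous process.
Exception (b) fails — discharge occurs on five days per week.
All of (c)'s requirements are met (a current Annual Declaration is held; a current Schedule 2 Waiver is held). But applying paragraph (f): (f) operates against (c): the coverage ratio is 86%, meeting the 76% threshold. Exception (c) does not apply.
Exception (d) fails — the qualifying period is 15 days, not under 15 days.
Exception (e)'s conditions are all satisfied: a current General Permit is held; the wastewater is Schedule-A-only. As to paragraphs (i)–(n): (i) is triggered (assessed value is $54,000, less than the $66,500 limit), but yields to (j): (j) is engaged — the compliance score is 22 points, less than the 29 points limit. (k) would limit (j) — a current General Clearance is held — but (l) sets (k) aside: (l) operates against (k): the registered capacity is 3,230 units, meeting the 3,080 units threshold. (m) is triggered (discharge temperature exceeds 35 °C), but is set aside by (n): (n) is engaged — a current Standing Waiver is held. So (e) applies.

No — exception (e) applies; Jun's workshop is not required to register with the Waste Registry.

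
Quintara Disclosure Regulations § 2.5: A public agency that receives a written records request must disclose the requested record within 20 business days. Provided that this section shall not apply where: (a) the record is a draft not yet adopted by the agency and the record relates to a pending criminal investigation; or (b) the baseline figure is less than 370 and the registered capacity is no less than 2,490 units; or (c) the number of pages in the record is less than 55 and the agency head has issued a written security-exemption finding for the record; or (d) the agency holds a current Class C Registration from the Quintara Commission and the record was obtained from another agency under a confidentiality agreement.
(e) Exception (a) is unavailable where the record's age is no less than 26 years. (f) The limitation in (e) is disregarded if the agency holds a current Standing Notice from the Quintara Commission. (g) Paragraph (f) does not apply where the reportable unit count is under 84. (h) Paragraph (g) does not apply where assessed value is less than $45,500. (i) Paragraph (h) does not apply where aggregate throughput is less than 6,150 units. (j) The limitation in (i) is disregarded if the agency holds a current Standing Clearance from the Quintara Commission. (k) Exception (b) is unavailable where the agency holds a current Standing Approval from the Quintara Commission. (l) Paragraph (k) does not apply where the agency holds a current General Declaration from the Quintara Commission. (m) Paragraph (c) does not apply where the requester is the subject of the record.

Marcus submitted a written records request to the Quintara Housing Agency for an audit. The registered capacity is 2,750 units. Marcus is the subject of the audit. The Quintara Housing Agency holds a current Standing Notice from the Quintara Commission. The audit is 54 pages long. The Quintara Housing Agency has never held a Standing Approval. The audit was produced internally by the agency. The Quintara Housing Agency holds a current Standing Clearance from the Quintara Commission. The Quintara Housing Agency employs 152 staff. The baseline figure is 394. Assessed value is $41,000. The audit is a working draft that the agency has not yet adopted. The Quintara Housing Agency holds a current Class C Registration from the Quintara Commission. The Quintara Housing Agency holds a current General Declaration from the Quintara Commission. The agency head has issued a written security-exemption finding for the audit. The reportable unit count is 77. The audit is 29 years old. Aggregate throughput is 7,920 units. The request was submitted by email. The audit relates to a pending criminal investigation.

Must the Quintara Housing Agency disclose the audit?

No — exception (a) applies; the Quintara Housing Agency is not required to disclose the audit.

Exception (a) is satisfied on its face — the audit is an unadopted draft; the audit relates to a pending investigation. Under paragraphs (e)–(j): (e) would limit (a) — the record's age is 29 years, meeting the 26 years threshold — but (f) sets (e) aside: (f) operates — a current Standing Notice is held. (g) would limit (f) — the reportable unit count is 77, under the 84 limit — but (h) sets (g) aside: (h) operates against (g): assessed value is $41,000, less than the $45,500 limit. (i), which would lift (h), is not triggered — aggregate throughput is 7,920 units, not less than 6,150 units. So (a) applies.
Exception (b) requires that the baseline figure is less than 370; but the baseline figure is 394, not less than 370, so (b) is unavailable.
Exception (c): the number of pages in the record is 54, less than the 55 limit; a written security-exemption finding has been issued — every condition holds. But: (m) operates — Marcus is the subject of the audit. (c) is therefore removed.
Exception (d) does not apply: the audit was produced internally.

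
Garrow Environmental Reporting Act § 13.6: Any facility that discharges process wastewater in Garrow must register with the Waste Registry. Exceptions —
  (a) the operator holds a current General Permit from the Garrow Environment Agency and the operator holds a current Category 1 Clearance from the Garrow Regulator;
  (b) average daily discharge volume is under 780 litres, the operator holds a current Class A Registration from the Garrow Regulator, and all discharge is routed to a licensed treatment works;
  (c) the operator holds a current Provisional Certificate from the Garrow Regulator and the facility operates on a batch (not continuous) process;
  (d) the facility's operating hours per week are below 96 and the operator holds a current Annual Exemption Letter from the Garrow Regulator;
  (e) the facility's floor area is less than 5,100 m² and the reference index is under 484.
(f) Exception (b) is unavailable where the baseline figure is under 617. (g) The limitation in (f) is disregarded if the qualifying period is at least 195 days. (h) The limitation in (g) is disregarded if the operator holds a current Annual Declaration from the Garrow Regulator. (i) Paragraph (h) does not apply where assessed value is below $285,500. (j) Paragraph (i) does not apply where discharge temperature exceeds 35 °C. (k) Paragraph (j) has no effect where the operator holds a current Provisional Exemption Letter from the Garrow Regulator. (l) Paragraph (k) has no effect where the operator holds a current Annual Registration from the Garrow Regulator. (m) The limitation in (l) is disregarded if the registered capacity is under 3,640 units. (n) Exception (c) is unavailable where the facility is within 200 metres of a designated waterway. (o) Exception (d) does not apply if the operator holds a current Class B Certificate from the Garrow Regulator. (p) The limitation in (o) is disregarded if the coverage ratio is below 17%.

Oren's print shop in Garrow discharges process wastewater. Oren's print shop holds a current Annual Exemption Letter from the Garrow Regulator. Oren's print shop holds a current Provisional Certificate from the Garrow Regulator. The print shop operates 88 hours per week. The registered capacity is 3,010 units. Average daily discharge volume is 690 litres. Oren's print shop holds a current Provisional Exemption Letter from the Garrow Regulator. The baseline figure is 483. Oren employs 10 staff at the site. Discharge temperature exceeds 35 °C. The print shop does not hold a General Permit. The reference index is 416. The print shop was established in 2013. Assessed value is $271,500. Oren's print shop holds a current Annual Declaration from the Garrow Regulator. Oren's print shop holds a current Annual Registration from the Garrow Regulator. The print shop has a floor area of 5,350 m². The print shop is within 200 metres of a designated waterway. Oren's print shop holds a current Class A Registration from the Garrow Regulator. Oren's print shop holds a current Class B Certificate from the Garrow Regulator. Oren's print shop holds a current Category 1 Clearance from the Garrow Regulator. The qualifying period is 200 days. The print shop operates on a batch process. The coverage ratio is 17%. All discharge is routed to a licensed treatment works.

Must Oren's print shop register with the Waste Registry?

Exception (a) requires that the operator holds a current General Permit from the Garrow Environment Agency; but no General Permit is held, so (a) is unavailable.
Exception (b): average daily discharge volume is 690 litres, under the 780 litres limit; a current Class A Registration is held; discharge is routed to a licensed treatment works — every condition holds. Considering the limiting provisions: (f) would limit (b) — the baseline figure is 483, under the 617 limit — but (g) sets (f) aside: (g) operates against (f): the qualifying period is 200 days, meeting the 195 days threshold. (h) would limit (g) — a current Annual Declaration is held — but (i) sets (h) aside: (i) operates — assessed value is $271,500, below the $285,500 limit. (j) is engaged (discharge temperature exceeds 35 °C), but is itself disapplied by (k): (k) is engaged — a current Provisional Exemption Letter is held. (l) would limit (k) — a current Annual Registration is held — but (m) sets (l) aside: (m) is triggered — the registered capacity is 3,010 units, under the 3,640 units limit. Exception (b) stands.
Exception (c): a current Provisional Certificate is held; the facility operates on a batch process — every condition holds. But applying paragraph (n): (n) operates against (c): the print shop is within 200 m of a designated waterway. So (c) is unavailable.
Exception (d): the facility's operating hours per week are 88, below the 96 limit; a current Annual Exemption Letter is held — every condition holds. However, paragraphs (o)–(p) must be considered: (o) applies — a current Class B Certificate is held. (p), which would lift (o), is not engaged — the coverage ratio is 17%, not below 17%. (d) is therefore removed.
Exception (e) does not apply: the facility's floor area is 5,350 m², not less than 5,100 m².

No — exception (b) applies; Oren's print shop is not required to register with the Waste Registry.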